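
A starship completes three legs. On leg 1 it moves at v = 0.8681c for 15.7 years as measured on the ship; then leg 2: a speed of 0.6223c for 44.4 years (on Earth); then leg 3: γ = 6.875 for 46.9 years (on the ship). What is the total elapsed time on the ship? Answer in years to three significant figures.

τ = 97.4 years

Leg 1: 15.7 years is already measured on the ship.
Leg 2: γ = 1/√(1 − 0.6223²) = 1/√0.6127 = 1.278; τ_2 = 44.4/1.278 = 34.76 years.
Leg 3: 46.9 years is already measured on the ship.
Total: 15.70 + 34.76 + 46.90 years.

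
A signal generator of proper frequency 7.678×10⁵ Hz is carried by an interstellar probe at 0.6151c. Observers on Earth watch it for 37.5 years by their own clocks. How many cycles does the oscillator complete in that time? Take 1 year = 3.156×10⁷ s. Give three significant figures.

γ = 1/√(1 − 0.6151²) = 1/√0.6217 = 1.268
During 37.5 years of lab time, the oscillator's proper time advances by τ = Δt/γ = 37.5/1.268 = 29.57 years = 9.331×10⁸ s.
N = f × τ = 7.678×10⁵ × 9.331×10⁸ = 7.165×10¹⁴.

N = 7.16×10¹⁴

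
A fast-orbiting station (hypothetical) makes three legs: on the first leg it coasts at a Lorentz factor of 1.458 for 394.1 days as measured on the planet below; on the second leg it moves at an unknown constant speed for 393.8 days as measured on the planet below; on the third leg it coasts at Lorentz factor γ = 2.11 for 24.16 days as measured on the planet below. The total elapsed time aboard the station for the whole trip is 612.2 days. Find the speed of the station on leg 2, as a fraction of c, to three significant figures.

Leg 1: γ = 1.458; τ_1 = 394.1/1.458 = 270.3 days.
Leg 2: speed unknown; τ_2 = 393.8/γ_2.
Leg 3: γ = 2.11; τ_3 = 24.16/2.110 = 11.45 days.
Total proper time: 270.3 + τ_2 + 11.45 = 612.2, so τ_2 = 612.2 − 281.8 = 330.4 days.
γ_2 = 393.8/330.4 = 1.192; β = √(1 − 1/γ²) = √0.2959.

β = 0.544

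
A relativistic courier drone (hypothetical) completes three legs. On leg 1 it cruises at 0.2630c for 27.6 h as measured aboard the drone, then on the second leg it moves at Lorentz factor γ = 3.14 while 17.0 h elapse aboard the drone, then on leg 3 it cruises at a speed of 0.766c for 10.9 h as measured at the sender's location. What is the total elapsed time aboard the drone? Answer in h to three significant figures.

Leg 1: 27.6 h is already measured aboard the drone.
Leg 2: 17.0 h is already measured aboard the drone.
Leg 3: γ = 1/√(1 − 0.766²) = 1/√0.4132 = 1.556; τ_3 = 10.9/1.556 = 7.007 h.
Total: 27.60 + 17.00 + 7.007 h.

τ = 51.6 h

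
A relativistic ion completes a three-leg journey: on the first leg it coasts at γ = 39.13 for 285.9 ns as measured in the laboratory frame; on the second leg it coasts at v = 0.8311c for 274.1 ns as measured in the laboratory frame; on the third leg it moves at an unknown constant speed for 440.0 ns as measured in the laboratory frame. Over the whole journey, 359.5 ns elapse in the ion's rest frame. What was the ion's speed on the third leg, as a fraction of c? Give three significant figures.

Leg 1: γ = 39.13; τ_1 = 285.9/39.13 = 7.306 ns.
Leg 2: γ = 1/√(1 − 0.8311²) = 1/√0.3093 = 1.798; τ_2 = 274.1/1.798 = 152.4 ns.
Leg 3: speed unknown; τ_3 = 440.0/γ_3.
Total proper time: 7.306 + 152.4 + τ_3 = 359.5, so τ_3 = 359.5 − 159.7 = 199.8 ns.
γ_3 = 440.0/199.8 = 2.203; β = √(1 − 1/γ²) = √0.7939.

β = 0.891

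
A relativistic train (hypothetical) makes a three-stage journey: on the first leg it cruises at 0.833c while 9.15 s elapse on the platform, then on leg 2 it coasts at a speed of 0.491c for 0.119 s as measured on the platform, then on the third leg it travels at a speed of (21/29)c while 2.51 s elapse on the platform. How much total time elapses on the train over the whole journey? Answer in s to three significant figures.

Leg 1: γ = 1/√(1 − 0.833²) = 1/√0.3061 = 1.807; τ_1 = 9.15/1.807 = 5.062 s.
Leg 2: γ = 1/√(1 − 0.491²) = 1/√0.7589 = 1.148; τ_2 = 0.119/1.148 = 0.1037 s.
Leg 3: γ = 1/√(1 − (21/29)²) = 29/20 = 1.450; τ_3 = 2.51/1.450 = 1.731 s.
Total: 5.062 + 0.1037 + 1.731 s.

τ = 6.90 s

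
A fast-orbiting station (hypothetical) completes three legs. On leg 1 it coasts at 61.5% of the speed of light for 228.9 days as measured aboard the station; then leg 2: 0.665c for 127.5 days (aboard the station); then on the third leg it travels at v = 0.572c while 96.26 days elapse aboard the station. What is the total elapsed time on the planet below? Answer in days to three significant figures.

Leg 1: β = 0.615; γ = 1/√(1 − 0.615²) = 1/√0.6218 = 1.268; Δt_1 = 1.268 × 228.9 = 290.3 days.
Leg 2: γ = 1/√(1 − 0.665²) = 1/√0.5578 = 1.339; Δt_2 = 1.339 × 127.5 = 170.7 days.
Leg 3: γ = 1/√(1 − 0.572²) = 1/√0.6728 = 1.219; Δt_3 = 1.219 × 96.26 = 117.4 days.
Total: 290.3 + 170.7 + 117.4 days.

Δt = 578 days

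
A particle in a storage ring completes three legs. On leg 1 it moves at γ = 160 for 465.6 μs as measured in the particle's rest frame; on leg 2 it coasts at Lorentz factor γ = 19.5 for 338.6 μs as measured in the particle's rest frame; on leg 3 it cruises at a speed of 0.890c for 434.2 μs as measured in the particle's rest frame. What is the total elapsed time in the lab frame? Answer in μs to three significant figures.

Leg 1: γ = 160; Δt_1 = 160.0 × 465.6 = 7.450×10⁴ μs.
Leg 2: γ = 19.5; Δt_2 = 19.50 × 338.6 = 6603 μs.
Leg 3: γ = 1/√(1 − 0.890²) = 1/√0.2079 = 2.193; Δt_3 = 2.193 × 434.2 = 952.3 μs.
Total: 7.450×10⁴ + 6603 + 952.3 μs.

Δt = 8.21×10⁴ μs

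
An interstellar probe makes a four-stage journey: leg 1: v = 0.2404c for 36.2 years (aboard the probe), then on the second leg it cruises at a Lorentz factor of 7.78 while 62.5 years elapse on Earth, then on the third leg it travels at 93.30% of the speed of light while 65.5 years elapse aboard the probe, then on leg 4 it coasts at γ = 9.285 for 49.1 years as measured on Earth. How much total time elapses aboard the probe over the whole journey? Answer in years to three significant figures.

Leg 1: 36.2 years is already measured aboard the probe.
Leg 2: γ = 7.78; τ_2 = 62.5/7.780 = 8.033 years.
Leg 3: 65.5 years is already measured aboard the probe.
Leg 4: γ = 9.285; τ_4 = 49.1/9.285 = 5.288 years.
Total: 36.20 + 8.033 + 65.50 + 5.288 years.

τ = 115 years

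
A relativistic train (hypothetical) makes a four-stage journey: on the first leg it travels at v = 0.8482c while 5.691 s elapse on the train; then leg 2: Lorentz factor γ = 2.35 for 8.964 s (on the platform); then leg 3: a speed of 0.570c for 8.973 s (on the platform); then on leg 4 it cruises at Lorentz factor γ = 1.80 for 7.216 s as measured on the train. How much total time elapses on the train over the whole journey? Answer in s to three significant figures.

Leg 1: 5.691 s is already measured on the train.
Leg 2: γ = 2.35; τ_2 = 8.964/2.350 = 3.814 s.
Leg 3: γ = 1/√(1 − 0.570²) = 1/√0.6751 = 1.217; τ_3 = 8.973/1.217 = 7.373 s.
Leg 4: 7.216 s is already measured on the train.
Total: 5.691 + 3.814 + 7.373 + 7.216 s.

τ = 24.1 s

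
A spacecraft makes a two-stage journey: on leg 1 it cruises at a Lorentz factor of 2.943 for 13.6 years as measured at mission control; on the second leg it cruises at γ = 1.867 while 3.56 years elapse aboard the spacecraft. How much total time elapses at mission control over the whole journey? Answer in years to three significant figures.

Leg 1: 13.6 years is already measured at mission control.
Leg 2: γ = 1.867; Δt_2 = 1.867 × 3.56 = 6.647 years.
Total: 13.60 + 6.647 years.

Δt = 20.2 years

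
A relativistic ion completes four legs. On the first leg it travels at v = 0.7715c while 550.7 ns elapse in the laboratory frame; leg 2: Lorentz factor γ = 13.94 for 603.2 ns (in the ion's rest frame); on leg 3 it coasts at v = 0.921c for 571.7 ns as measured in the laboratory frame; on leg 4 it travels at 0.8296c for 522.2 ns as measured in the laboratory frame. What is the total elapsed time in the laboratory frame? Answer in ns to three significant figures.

Leg 1: 550.7 ns is already measured in the laboratory frame.
Leg 2: γ = 13.94; Δt_2 = 13.94 × 603.2 = 8409 ns.
Leg 3: 571.7 ns is already measured in the laboratory frame.
Leg 4: 522.2 ns is already measured in the laboratory frame.
Total: 550.7 + 8409 + 571.7 + 522.2 ns.

Δt = 1.01×10⁴ ns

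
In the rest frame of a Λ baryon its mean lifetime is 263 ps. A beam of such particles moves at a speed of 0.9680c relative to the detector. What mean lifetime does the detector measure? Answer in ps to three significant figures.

γ = 1/√(1 − 0.9680²) = 1/√0.06298 = 3.985
The rest-frame lifetime is the proper time; the lab measures the dilated interval Δt = γτ₀ = 3.985 × 263 ps.

Δt = 1050 ps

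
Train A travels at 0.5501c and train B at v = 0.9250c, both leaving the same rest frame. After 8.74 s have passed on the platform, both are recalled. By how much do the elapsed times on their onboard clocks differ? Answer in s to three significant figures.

A: γ = 1/√(1 − 0.5501²) = 1/√0.6974 = 1.197; τ_A = 8.74/1.197 = 7.299 s.
B: γ = 1/√(1 − 0.9250²) = 1/√0.1444 = 2.632; τ_B = 8.74/2.632 = 3.321 s.

|τ_A − τ_B| = 3.98 s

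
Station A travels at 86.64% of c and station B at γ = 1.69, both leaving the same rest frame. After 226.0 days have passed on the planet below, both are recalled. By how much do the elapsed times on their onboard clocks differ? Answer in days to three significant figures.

A: β = 0.8664; γ = 1/√(1 − 0.8664²) = 1/√0.2494 = 2.003; τ_A = 226.0/2.003 = 112.9 days.
B: γ = 1.69; τ_B = 226.0/1.690 = 133.7 days.

|τ_A − τ_B| = 20.9 days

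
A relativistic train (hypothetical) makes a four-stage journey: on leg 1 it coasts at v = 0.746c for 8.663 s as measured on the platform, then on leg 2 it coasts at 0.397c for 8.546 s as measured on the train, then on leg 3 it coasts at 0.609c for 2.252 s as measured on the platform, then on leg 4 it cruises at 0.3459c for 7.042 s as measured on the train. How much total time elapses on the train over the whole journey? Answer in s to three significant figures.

Leg 1: γ = 1/√(1 − 0.746²) = 1/√0.4435 = 1.502; τ_1 = 8.663/1.502 = 5.769 s.
Leg 2: 8.546 s is already measured on the train.
Leg 3: γ = 1/√(1 − 0.609²) = 1/√0.6291 = 1.261; τ_3 = 2.252/1.261 = 1.786 s.
Leg 4: 7.042 s is already measured on the train.
Total: 5.769 + 8.546 + 1.786 + 7.042 s.

τ = 23.1 s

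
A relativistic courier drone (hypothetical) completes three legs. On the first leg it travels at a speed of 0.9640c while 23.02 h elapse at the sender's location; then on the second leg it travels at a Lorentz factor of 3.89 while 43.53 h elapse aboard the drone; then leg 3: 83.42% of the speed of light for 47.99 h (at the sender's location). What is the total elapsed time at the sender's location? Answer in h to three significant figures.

Leg 1: 23.02 h is already measured at the sender's location.
Leg 2: γ = 3.89; Δt_2 = 3.890 × 43.53 = 169.3 h.
Leg 3: 47.99 h is already measured at the sender's location.
Total: 23.02 + 169.3 + 47.99 h.

Δt = 240 h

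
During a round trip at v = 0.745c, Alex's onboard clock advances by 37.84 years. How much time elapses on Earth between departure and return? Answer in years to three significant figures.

Δt = 56.7 years

γ = 1/√(1 − 0.745²) = 1/√0.4450 = 1.499
Earth-frame duration is the dilated interval: Δt = γτ = 1.499 × 37.84 years.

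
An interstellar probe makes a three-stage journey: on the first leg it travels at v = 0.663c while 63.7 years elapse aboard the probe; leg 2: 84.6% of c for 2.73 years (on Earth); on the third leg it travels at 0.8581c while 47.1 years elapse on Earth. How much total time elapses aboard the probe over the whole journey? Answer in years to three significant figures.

τ = 89.3 years

Leg 1: 63.7 years is already measured aboard the probe.
Leg 2: β = 0.846; γ = 1/√(1 − 0.846²) = 1/√0.2843 = 1.876; τ_2 = 2.73/1.876 = 1.456 years.
Leg 3: γ = 1/√(1 − 0.8581²) = 1/√0.2637 = 1.947; τ_3 = 47.1/1.947 = 24.19 years.
Total: 63.70 + 1.456 + 24.19 years.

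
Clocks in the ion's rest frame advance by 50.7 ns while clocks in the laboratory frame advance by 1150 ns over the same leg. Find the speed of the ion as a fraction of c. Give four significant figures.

v = 0.9990c

The proper time is measured in the ion's rest frame (both events occur at the ion's location); Δt is measured in the laboratory frame. γ = Δt/τ = 1150/50.7 = 22.68.
β = √(1 − 1/γ²) = √(1 − 0.001944) = √0.9981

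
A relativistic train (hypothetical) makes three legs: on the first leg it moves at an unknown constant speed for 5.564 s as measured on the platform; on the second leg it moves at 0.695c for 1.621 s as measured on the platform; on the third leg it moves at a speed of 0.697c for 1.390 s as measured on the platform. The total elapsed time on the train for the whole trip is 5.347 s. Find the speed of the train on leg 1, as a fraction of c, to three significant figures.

Leg 1: speed unknown; τ_1 = 5.564/γ_1.
Leg 2: γ = 1/√(1 − 0.695²) = 1/√0.5170 = 1.391; τ_2 = 1.621/1.391 = 1.166 s.
Leg 3: γ = 1/√(1 − 0.697²) = 1/√0.5142 = 1.395; τ_3 = 1.390/1.395 = 0.9967 s.
Total proper time: τ_1 + 1.166 + 0.9967 = 5.347, so τ_1 = 5.347 − 2.162 = 3.185 s.
γ_1 = 5.564/3.185 = 1.747; β = √(1 − 1/γ²) = √0.6724.

β = 0.820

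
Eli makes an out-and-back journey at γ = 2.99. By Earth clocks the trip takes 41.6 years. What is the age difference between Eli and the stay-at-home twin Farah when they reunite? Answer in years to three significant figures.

γ = 2.99
Eli's elapsed proper time: τ = 41.6/2.990 = 13.91 years.
Age gap = Δt − τ = 41.6 − 13.91 years.

Δt − τ = 27.7 years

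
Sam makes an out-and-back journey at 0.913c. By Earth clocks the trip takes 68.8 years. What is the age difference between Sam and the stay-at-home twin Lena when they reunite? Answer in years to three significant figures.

Δt − τ = 40.7 years

γ = 1/√(1 − 0.913²) = 1/√0.1664 = 2.451
Sam's elapsed proper time: τ = 68.8/2.451 = 28.07 years.
Age gap = Δt − τ = 68.8 − 28.07 years.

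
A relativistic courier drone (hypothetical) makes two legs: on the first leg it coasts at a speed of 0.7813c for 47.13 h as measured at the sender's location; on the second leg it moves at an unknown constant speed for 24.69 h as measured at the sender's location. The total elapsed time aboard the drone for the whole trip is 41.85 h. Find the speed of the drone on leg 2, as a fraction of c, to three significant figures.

Leg 1: γ = 1/√(1 − 0.7813²) = 1/√0.3896 = 1.602; τ_1 = 47.13/1.602 = 29.42 h.
Leg 2: speed unknown; τ_2 = 24.69/γ_2.
Total proper time: 29.42 + τ_2 = 41.85, so τ_2 = 41.85 − 29.42 = 12.43 h.
γ_2 = 24.69/12.43 = 1.986; β = √(1 − 1/γ²) = √0.7464.

β = 0.864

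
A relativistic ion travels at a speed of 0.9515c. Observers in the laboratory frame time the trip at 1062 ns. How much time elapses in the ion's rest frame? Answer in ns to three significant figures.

τ = 327 ns

γ = 1/√(1 − 0.9515²) = 1/√0.09465 = 3.250
The interval measured in the laboratory frame is the dilated one; the clock in the ion's rest frame measures the proper time τ = Δt/γ = 1062/3.250 ns.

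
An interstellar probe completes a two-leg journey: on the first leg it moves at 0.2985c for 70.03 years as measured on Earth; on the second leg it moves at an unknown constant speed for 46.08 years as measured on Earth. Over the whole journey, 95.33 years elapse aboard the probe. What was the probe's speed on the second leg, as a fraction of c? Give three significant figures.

β = 0.786

Leg 1: γ = 1/√(1 − 0.2985²) = 1/√0.9109 = 1.048; τ_1 = 70.03/1.048 = 66.84 years.
Leg 2: speed unknown; τ_2 = 46.08/γ_2.
Total proper time: 66.84 + τ_2 = 95.33, so τ_2 = 95.33 − 66.84 = 28.49 years.
γ_2 = 46.08/28.49 = 1.617; β = √(1 − 1/γ²) = √0.6177.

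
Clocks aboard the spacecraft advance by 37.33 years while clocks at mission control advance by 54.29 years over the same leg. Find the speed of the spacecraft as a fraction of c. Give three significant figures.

The proper time is measured aboard the spacecraft (both events occur at the spacecraft's location); Δt is measured at mission control. γ = Δt/τ = 54.29/37.33 = 1.454.
β = √(1 − 1/γ²) = √(1 − 0.4728) = √0.5272

v = 0.726c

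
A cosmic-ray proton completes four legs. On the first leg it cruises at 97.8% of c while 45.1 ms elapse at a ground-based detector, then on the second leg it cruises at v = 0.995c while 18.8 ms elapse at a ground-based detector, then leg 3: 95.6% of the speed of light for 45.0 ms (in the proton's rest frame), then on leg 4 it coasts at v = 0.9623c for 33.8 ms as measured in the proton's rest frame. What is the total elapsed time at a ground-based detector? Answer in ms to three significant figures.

Δt = 342 ms

Leg 1: 45.1 ms is already measured at a ground-based detector.
Leg 2: 18.8 ms is already measured at a ground-based detector.
Leg 3: β = 0.956; γ = 1/√(1 − 0.956²) = 1/√0.08606 = 3.409; Δt_3 = 3.409 × 45.0 = 153.4 ms.
Leg 4: γ = 1/√(1 − 0.9623²) = 1/√0.07398 = 3.677; Δt_4 = 3.677 × 33.8 = 124.3 ms.
Total: 45.10 + 18.80 + 153.4 + 124.3 ms.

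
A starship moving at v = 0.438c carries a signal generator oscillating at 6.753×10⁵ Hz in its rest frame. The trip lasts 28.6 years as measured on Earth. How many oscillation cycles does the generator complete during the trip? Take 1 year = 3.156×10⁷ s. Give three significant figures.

γ = 1/√(1 − 0.438²) = 1/√0.8082 = 1.112
The oscillator's own cycle count is N = f × τ where τ is the proper time on the ship. τ = Δt/γ = 28.6/1.112 = 25.71 years = 8.114×10⁸ s.
N = 6.753×10⁵ × 8.114×10⁸ = 5.480×10¹⁴.

N = 5.48×10¹⁴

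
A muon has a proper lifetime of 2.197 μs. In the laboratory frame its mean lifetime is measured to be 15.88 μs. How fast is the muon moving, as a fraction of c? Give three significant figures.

v = 0.990c

γ = Δt/τ₀ = 15.88/2.197 = 7.228
β = √(1 − 1/γ²) = √(1 − 0.01914) = √0.9809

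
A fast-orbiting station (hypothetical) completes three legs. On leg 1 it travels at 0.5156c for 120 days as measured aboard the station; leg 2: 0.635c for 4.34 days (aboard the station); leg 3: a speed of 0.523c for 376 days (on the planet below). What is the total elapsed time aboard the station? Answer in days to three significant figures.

Leg 1: 120 days is already measured aboard the station.
Leg 2: 4.34 days is already measured aboard the station.
Leg 3: γ = 1/√(1 − 0.523²) = 1/√0.7265 = 1.173; τ_3 = 376/1.173 = 320.5 days.
Total: 120.0 + 4.340 + 320.5 days.

τ = 445 days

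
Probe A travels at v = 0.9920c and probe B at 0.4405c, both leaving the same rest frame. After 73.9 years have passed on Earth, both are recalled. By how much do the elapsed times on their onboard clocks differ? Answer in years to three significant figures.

A: γ = 1/√(1 − 0.9920²) = 1/√0.01594 = 7.922; τ_A = 73.9/7.922 = 9.329 years.
B: γ = 1/√(1 − 0.4405²) = 1/√0.8060 = 1.114; τ_B = 73.9/1.114 = 66.34 years.

|τ_A − τ_B| = 57.0 years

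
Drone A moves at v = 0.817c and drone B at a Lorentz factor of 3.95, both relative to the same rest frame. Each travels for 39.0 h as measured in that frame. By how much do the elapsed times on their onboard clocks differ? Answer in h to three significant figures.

|τ_A − τ_B| = 12.6 h

A: γ = 1/√(1 − 0.817²) = 1/√0.3325 = 1.734; τ_A = 39.0/1.734 = 22.49 h.
B: γ = 3.95; τ_B = 39.0/3.950 = 9.873 h.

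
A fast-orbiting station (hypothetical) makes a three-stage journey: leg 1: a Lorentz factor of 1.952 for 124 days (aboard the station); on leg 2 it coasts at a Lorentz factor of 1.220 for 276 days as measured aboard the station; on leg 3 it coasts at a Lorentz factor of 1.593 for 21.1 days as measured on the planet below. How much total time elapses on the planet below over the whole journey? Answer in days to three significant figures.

Leg 1: γ = 1.952; Δt_1 = 1.952 × 124 = 242.0 days.
Leg 2: γ = 1.220; Δt_2 = 1.220 × 276 = 336.7 days.
Leg 3: 21.1 days is already measured on the planet below.
Total: 242.0 + 336.7 + 21.10 days.

Δt = 600 days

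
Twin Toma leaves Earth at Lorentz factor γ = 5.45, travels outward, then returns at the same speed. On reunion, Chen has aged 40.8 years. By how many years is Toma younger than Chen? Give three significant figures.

γ = 5.45
Toma's elapsed proper time: τ = 40.8/5.450 = 7.486 years.
Age gap = Δt − τ = 40.8 − 7.486 years.

Δt − τ = 33.3 years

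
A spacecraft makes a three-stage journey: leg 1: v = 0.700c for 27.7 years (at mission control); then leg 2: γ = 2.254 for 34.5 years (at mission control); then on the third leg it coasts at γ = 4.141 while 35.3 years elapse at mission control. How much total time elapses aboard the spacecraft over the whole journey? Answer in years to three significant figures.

Leg 1: γ = 1/√(1 − 0.700²) = 1/√0.5100 = 1.400; τ_1 = 27.7/1.400 = 19.78 years.
Leg 2: γ = 2.254; τ_2 = 34.5/2.254 = 15.31 years.
Leg 3: γ = 4.141; τ_3 = 35.3/4.141 = 8.525 years.
Total: 19.78 + 15.31 + 8.525 years.

τ = 43.6 years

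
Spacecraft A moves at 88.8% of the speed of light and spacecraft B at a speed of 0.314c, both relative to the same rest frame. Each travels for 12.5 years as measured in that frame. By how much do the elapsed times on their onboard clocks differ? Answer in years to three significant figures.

A: β = 0.888; γ = 1/√(1 − 0.888²) = 1/√0.2115 = 2.175; τ_A = 12.5/2.175 = 5.748 years.
B: γ = 1/√(1 − 0.314²) = 1/√0.9014 = 1.053; τ_B = 12.5/1.053 = 11.87 years.

|τ_A − τ_B| = 6.12 years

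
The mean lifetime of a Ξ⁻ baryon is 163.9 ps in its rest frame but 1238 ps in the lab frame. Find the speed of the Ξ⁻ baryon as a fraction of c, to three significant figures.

γ = Δt/τ₀ = 1238/163.9 = 7.553
β = √(1 − 1/γ²) = √(1 − 0.01753) = √0.9825

β = 0.991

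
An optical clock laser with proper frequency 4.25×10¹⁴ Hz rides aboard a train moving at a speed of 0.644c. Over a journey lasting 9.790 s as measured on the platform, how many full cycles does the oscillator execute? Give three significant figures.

γ = 1/√(1 − 0.644²) = 1/√0.5853 = 1.307
The oscillator's own cycle count is N = f × τ where τ is the proper time on the train. τ = Δt/γ = 9.790/1.307 = 7.490 s = 7.490×10⁰ s.
N = 4.25×10¹⁴ × 7.490×10⁰ = 3.183×10¹⁵.

N = 3.18×10¹⁵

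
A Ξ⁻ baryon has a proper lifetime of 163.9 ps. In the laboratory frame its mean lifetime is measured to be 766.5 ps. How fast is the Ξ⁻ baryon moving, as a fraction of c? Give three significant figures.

γ = Δt/τ₀ = 766.5/163.9 = 4.677
β = √(1 − 1/γ²) = √(1 − 0.04572) = √0.9543

β = 0.977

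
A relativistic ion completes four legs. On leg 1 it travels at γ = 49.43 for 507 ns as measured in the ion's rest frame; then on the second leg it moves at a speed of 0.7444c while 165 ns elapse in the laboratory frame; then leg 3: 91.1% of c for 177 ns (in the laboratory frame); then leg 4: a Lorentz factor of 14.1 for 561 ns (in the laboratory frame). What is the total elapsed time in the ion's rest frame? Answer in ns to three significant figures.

τ = 730 ns

Leg 1: 507 ns is already measured in the ion's rest frame.
Leg 2: γ = 1/√(1 − 0.7444²) = 1/√0.4459 = 1.498; τ_2 = 165/1.498 = 110.2 ns.
Leg 3: β = 0.911; γ = 1/√(1 − 0.911²) = 1/√0.1701 = 2.425; τ_3 = 177/2.425 = 73.00 ns.
Leg 4: γ = 14.1; τ_4 = 561/14.10 = 39.79 ns.
Total: 507.0 + 110.2 + 73.00 + 39.79 ns.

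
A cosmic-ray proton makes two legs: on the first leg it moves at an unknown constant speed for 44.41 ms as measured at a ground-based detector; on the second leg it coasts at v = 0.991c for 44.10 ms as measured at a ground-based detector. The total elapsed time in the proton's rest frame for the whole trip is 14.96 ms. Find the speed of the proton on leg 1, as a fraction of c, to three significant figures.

Leg 1: speed unknown; τ_1 = 44.41/γ_1.
Leg 2: γ = 1/√(1 − 0.991²) = 1/√0.01792 = 7.470; τ_2 = 44.10/7.470 = 5.903 ms.
Total proper time: τ_1 + 5.903 = 14.96, so τ_1 = 14.96 − 5.903 = 9.057 ms.
γ_1 = 44.41/9.057 = 4.904; β = √(1 − 1/γ²) = √0.9584.

β = 0.979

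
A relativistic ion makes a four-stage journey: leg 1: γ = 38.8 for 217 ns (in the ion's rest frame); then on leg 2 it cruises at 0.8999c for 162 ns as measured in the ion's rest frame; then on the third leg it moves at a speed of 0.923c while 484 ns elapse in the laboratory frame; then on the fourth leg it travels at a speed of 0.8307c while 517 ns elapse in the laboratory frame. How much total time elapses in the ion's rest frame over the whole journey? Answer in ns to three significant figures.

τ = 853 ns

Leg 1: 217 ns is already measured in the ion's rest frame.
Leg 2: 162 ns is already measured in the ion's rest frame.
Leg 3: γ = 1/√(1 − 0.923²) = 1/√0.1481 = 2.599; τ_3 = 484/2.599 = 186.2 ns.
Leg 4: γ = 1/√(1 − 0.8307²) = 1/√0.3099 = 1.796; τ_4 = 517/1.796 = 287.8 ns.
Total: 217.0 + 162.0 + 186.2 + 287.8 ns.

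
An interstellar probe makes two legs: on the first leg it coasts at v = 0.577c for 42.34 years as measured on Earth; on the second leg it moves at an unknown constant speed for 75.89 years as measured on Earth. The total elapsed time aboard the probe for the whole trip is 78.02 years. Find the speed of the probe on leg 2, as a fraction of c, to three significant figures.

Leg 1: γ = 1/√(1 − 0.577²) = 1/√0.6671 = 1.224; τ_1 = 42.34/1.224 = 34.58 years.
Leg 2: speed unknown; τ_2 = 75.89/γ_2.
Total proper time: 34.58 + τ_2 = 78.02, so τ_2 = 78.02 − 34.58 = 43.44 years.
γ_2 = 75.89/43.44 = 1.747; β = √(1 − 1/γ²) = √0.6724.

β = 0.820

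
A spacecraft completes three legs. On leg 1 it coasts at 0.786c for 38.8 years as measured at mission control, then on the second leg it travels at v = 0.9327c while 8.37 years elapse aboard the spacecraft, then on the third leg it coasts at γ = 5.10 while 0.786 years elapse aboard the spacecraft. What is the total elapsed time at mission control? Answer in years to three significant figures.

Δt = 66.0 years

Leg 1: 38.8 years is already measured at mission control.
Leg 2: γ = 1/√(1 − 0.9327²) = 1/√0.1301 = 2.773; Δt_2 = 2.773 × 8.37 = 23.21 years.
Leg 3: γ = 5.10; Δt_3 = 5.100 × 0.786 = 4.009 years.
Total: 38.80 + 23.21 + 4.009 years.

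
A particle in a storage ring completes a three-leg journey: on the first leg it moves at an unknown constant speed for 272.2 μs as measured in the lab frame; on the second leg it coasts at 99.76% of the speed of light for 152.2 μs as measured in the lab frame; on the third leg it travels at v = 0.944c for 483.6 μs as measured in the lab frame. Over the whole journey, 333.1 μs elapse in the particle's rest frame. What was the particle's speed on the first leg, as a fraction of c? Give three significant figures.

Leg 1: speed unknown; τ_1 = 272.2/γ_1.
Leg 2: β = 0.9976; γ = 1/√(1 − 0.9976²) = 1/√0.004794 = 14.44; τ_2 = 152.2/14.44 = 10.54 μs.
Leg 3: γ = 1/√(1 − 0.944²) = 1/√0.1089 = 3.031; τ_3 = 483.6/3.031 = 159.6 μs.
Total proper time: τ_1 + 10.54 + 159.6 = 333.1, so τ_1 = 333.1 − 170.1 = 163.0 μs.
γ_1 = 272.2/163.0 = 1.670; β = √(1 − 1/γ²) = √0.6414.

β = 0.801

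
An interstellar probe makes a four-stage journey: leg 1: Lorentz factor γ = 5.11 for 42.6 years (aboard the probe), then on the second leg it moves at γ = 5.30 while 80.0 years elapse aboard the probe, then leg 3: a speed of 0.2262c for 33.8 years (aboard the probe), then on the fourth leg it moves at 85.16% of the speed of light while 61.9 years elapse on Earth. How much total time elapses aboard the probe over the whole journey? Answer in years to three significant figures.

Leg 1: 42.6 years is already measured aboard the probe.
Leg 2: 80.0 years is already measured aboard the probe.
Leg 3: 33.8 years is already measured aboard the probe.
Leg 4: β = 0.8516; γ = 1/√(1 − 0.8516²) = 1/√0.2748 = 1.908; τ_4 = 61.9/1.908 = 32.45 years.
Total: 42.60 + 80.00 + 33.80 + 32.45 years.

τ = 189 years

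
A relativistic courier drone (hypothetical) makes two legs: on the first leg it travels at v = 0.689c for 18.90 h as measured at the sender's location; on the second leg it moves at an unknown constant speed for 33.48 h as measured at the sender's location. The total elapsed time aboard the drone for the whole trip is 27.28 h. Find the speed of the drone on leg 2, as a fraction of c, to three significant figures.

β = 0.914

Leg 1: γ = 1/√(1 − 0.689²) = 1/√0.5253 = 1.380; τ_1 = 18.90/1.380 = 13.70 h.
Leg 2: speed unknown; τ_2 = 33.48/γ_2.
Total proper time: 13.70 + τ_2 = 27.28, so τ_2 = 27.28 − 13.70 = 13.58 h.
γ_2 = 33.48/13.58 = 2.465; β = √(1 − 1/γ²) = √0.8354.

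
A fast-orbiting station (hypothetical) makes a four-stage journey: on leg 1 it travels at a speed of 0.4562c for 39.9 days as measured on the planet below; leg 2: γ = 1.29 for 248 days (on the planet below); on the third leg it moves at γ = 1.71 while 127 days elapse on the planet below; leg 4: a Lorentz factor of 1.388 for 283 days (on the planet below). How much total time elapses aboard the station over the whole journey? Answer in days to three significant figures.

Leg 1: γ = 1/√(1 − 0.4562²) = 1/√0.7919 = 1.124; τ_1 = 39.9/1.124 = 35.51 days.
Leg 2: γ = 1.29; τ_2 = 248/1.290 = 192.2 days.
Leg 3: γ = 1.71; τ_3 = 127/1.710 = 74.27 days.
Leg 4: γ = 1.388; τ_4 = 283/1.388 = 203.9 days.
Total: 35.51 + 192.2 + 74.27 + 203.9 days.

τ = 506 days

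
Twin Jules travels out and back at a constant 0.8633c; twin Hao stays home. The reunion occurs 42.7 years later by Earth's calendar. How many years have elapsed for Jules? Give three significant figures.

τ = 21.6 years

γ = 1/√(1 − 0.8633²) = 1/√0.2547 = 1.981
Jules's clock measures proper time along the trip: τ = Δt/γ = 42.7/1.981 years.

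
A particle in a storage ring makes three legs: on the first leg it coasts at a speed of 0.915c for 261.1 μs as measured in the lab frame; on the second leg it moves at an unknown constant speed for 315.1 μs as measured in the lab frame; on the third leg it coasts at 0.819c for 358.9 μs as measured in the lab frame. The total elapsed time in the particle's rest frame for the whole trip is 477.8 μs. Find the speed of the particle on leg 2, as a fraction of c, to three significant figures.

β = 0.849

Leg 1: γ = 1/√(1 − 0.915²) = 1/√0.1628 = 2.479; τ_1 = 261.1/2.479 = 105.3 μs.
Leg 2: speed unknown; τ_2 = 315.1/γ_2.
Leg 3: γ = 1/√(1 − 0.819²) = 1/√0.3292 = 1.743; τ_3 = 358.9/1.743 = 205.9 μs.
Total proper time: 105.3 + τ_2 + 205.9 = 477.8, so τ_2 = 477.8 − 311.3 = 166.5 μs.
γ_2 = 315.1/166.5 = 1.892; β = √(1 − 1/γ²) = √0.7207.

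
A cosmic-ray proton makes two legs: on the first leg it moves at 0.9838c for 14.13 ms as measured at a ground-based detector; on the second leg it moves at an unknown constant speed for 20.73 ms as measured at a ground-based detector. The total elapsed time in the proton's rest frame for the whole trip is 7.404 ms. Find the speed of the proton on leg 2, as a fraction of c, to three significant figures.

Leg 1: γ = 1/√(1 − 0.9838²) = 1/√0.03214 = 5.578; τ_1 = 14.13/5.578 = 2.533 ms.
Leg 2: speed unknown; τ_2 = 20.73/γ_2.
Total proper time: 2.533 + τ_2 = 7.404, so τ_2 = 7.404 − 2.533 = 4.871 ms.
γ_2 = 20.73/4.871 = 4.256; β = √(1 − 1/γ²) = √0.9448.

β = 0.972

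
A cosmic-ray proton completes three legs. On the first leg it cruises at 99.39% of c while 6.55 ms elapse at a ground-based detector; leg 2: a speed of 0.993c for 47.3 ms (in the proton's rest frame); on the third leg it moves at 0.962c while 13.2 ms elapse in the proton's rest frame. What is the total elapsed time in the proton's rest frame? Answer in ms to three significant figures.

Leg 1: β = 0.9939; γ = 1/√(1 − 0.9939²) = 1/√0.01216 = 9.067; τ_1 = 6.55/9.067 = 0.7224 ms.
Leg 2: 47.3 ms is already measured in the proton's rest frame.
Leg 3: 13.2 ms is already measured in the proton's rest frame.
Total: 0.7224 + 47.30 + 13.20 ms.

τ = 61.2 ms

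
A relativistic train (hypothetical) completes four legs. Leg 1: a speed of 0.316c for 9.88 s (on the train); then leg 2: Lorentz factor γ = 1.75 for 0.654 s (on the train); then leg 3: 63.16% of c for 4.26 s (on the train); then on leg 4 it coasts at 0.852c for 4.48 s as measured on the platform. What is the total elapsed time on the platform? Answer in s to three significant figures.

Δt = 21.5 s

Leg 1: γ = 1/√(1 − 0.316²) = 1/√0.9001 = 1.054; Δt_1 = 1.054 × 9.88 = 10.41 s.
Leg 2: γ = 1.75; Δt_2 = 1.750 × 0.654 = 1.145 s.
Leg 3: β = 0.6316; γ = 1/√(1 − 0.6316²) = 1/√0.6011 = 1.290; Δt_3 = 1.290 × 4.26 = 5.495 s.
Leg 4: 4.48 s is already measured on the platform.
Total: 10.41 + 1.145 + 5.495 + 4.480 s.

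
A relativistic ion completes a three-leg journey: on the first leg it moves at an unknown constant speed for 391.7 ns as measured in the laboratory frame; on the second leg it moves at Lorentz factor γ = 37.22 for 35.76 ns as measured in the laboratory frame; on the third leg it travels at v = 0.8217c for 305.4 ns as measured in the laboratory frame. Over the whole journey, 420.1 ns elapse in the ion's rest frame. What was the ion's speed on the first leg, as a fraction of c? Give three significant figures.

β = 0.780

Leg 1: speed unknown; τ_1 = 391.7/γ_1.
Leg 2: γ = 37.22; τ_2 = 35.76/37.22 = 0.9608 ns.
Leg 3: γ = 1/√(1 − 0.8217²) = 1/√0.3248 = 1.755; τ_3 = 305.4/1.755 = 174.1 ns.
Total proper time: τ_1 + 0.9608 + 174.1 = 420.1, so τ_1 = 420.1 − 175.0 = 245.1 ns.
γ_1 = 391.7/245.1 = 1.598; β = √(1 − 1/γ²) = √0.6085.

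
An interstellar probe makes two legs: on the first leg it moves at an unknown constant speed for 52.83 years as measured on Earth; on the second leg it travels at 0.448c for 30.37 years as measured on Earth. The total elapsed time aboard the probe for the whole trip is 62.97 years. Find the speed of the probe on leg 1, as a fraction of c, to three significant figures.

Leg 1: speed unknown; τ_1 = 52.83/γ_1.
Leg 2: γ = 1/√(1 − 0.448²) = 1/√0.7993 = 1.119; τ_2 = 30.37/1.119 = 27.15 years.
Total proper time: τ_1 + 27.15 = 62.97, so τ_1 = 62.97 − 27.15 = 35.82 years.
γ_1 = 52.83/35.82 = 1.475; β = √(1 − 1/γ²) = √0.5403.

β = 0.735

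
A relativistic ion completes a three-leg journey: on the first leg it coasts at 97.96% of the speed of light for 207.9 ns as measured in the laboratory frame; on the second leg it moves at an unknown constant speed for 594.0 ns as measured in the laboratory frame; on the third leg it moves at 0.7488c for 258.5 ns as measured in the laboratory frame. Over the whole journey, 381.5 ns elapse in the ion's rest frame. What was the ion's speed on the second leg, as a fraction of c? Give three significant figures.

Leg 1: β = 0.9796; γ = 1/√(1 − 0.9796²) = 1/√0.04038 = 4.976; τ_1 = 207.9/4.976 = 41.78 ns.
Leg 2: speed unknown; τ_2 = 594.0/γ_2.
Leg 3: γ = 1/√(1 − 0.7488²) = 1/√0.4393 = 1.509; τ_3 = 258.5/1.509 = 171.3 ns.
Total proper time: 41.78 + τ_2 + 171.3 = 381.5, so τ_2 = 381.5 − 213.1 = 168.4 ns.
γ_2 = 594.0/168.4 = 3.528; β = √(1 − 1/γ²) = √0.9196.

β = 0.959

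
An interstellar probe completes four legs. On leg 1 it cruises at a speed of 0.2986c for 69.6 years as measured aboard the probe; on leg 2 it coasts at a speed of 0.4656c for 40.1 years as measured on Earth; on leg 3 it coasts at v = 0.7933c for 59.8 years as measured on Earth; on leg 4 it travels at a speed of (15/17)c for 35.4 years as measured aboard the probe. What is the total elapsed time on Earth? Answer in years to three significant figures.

Δt = 248 years

Leg 1: γ = 1/√(1 − 0.2986²) = 1/√0.9108 = 1.048; Δt_1 = 1.048 × 69.6 = 72.93 years.
Leg 2: 40.1 years is already measured on Earth.
Leg 3: 59.8 years is already measured on Earth.
Leg 4: γ = 1/√(1 − (15/17)²) = 17/8 = 2.125; Δt_4 = 2.125 × 35.4 = 75.22 years.
Total: 72.93 + 40.10 + 59.80 + 75.22 years.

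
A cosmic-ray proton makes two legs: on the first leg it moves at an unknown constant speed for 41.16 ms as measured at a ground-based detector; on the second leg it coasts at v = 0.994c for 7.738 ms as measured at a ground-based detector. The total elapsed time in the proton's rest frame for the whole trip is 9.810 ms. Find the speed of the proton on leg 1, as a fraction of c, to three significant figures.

Leg 1: speed unknown; τ_1 = 41.16/γ_1.
Leg 2: γ = 1/√(1 − 0.994²) = 1/√0.01196 = 9.142; τ_2 = 7.738/9.142 = 0.8464 ms.
Total proper time: τ_1 + 0.8464 = 9.810, so τ_1 = 9.810 − 0.8464 = 8.964 ms.
γ_1 = 41.16/8.964 = 4.592; β = √(1 − 1/γ²) = √0.9526.

β = 0.976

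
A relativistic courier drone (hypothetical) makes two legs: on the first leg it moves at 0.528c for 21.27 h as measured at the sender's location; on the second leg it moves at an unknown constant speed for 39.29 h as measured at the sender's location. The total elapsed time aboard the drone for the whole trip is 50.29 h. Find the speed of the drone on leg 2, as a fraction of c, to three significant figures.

Leg 1: γ = 1/√(1 − 0.528²) = 1/√0.7212 = 1.178; τ_1 = 21.27/1.178 = 18.06 h.
Leg 2: speed unknown; τ_2 = 39.29/γ_2.
Total proper time: 18.06 + τ_2 = 50.29, so τ_2 = 50.29 − 18.06 = 32.23 h.
γ_2 = 39.29/32.23 = 1.219; β = √(1 − 1/γ²) = √0.3272.

β = 0.572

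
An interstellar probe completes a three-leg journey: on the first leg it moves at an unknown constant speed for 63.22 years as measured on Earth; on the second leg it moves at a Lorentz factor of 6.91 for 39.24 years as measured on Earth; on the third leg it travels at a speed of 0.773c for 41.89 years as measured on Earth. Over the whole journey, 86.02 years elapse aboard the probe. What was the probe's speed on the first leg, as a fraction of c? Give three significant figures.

β = 0.526

Leg 1: speed unknown; τ_1 = 63.22/γ_1.
Leg 2: γ = 6.91; τ_2 = 39.24/6.910 = 5.679 years.
Leg 3: γ = 1/√(1 − 0.773²) = 1/√0.4025 = 1.576; τ_3 = 41.89/1.576 = 26.58 years.
Total proper time: τ_1 + 5.679 + 26.58 = 86.02, so τ_1 = 86.02 − 32.25 = 53.77 years.
γ_1 = 63.22/53.77 = 1.176; β = √(1 − 1/γ²) = √0.2767.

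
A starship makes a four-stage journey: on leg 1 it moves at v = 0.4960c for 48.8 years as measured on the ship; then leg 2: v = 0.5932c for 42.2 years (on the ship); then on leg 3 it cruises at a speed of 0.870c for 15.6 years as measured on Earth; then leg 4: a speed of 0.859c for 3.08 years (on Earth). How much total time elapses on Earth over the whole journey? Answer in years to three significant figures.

Leg 1: γ = 1/√(1 − 0.4960²) = 1/√0.7540 = 1.152; Δt_1 = 1.152 × 48.8 = 56.20 years.
Leg 2: γ = 1/√(1 − 0.5932²) = 1/√0.6481 = 1.242; Δt_2 = 1.242 × 42.2 = 52.42 years.
Leg 3: 15.6 years is already measured on Earth.
Leg 4: 3.08 years is already measured on Earth.
Total: 56.20 + 52.42 + 15.60 + 3.080 years.

Δt = 127 years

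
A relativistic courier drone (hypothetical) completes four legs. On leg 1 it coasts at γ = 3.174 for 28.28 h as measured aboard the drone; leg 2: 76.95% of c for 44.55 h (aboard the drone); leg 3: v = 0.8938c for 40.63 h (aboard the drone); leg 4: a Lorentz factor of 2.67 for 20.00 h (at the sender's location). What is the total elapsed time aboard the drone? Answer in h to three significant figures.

Leg 1: 28.28 h is already measured aboard the drone.
Leg 2: 44.55 h is already measured aboard the drone.
Leg 3: 40.63 h is already measured aboard the drone.
Leg 4: γ = 2.67; τ_4 = 20.00/2.670 = 7.491 h.
Total: 28.28 + 44.55 + 40.63 + 7.491 h.

τ = 121 h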